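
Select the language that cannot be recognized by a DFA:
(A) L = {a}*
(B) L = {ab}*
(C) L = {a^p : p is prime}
(C) {a^p : p is prime}

(C) L = {a^p : p is prime} is NOT regular.

The pumping lemma can be used to prove this:
After pumping, the length becomes composite

The other languages are regular because they can be recognized by finite automata.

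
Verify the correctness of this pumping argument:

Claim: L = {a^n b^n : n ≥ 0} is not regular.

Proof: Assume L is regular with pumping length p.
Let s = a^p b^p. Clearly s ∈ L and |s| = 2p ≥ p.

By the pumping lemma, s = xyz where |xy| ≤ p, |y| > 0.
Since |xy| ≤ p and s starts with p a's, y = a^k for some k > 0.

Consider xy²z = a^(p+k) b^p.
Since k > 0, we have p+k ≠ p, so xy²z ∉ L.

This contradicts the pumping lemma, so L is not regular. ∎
The proof is correct.

This proof is valid because:
1. The string s = a^p b^p is correctly in L
2. The decomposition analysis is correct: y must consist only of a's
3. The contradiction is valid: pumping increases a's but not b's
4. The conclusion follows logically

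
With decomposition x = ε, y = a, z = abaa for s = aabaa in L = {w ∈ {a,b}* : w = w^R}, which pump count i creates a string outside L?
i = 0

xy⁰z = ε · ε · abaa = abaa; abaa reversed is aaba ≠ abaa, so it is not a palindrome and is not in L.
(Other choices also work, e.g. i = 2, 3; only i = 1 is guaranteed to stay in L since xy¹z = s.)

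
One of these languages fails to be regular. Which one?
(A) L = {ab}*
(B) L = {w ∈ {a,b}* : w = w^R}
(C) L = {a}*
(B) {w ∈ {a,b}* : w = w^R}

(B) L = {w ∈ {a,b}* : w = w^R} is NOT regular.

The pumping lemma can be used to prove this:
After pumping, the string is no longer symmetric

The other languages are regular because they can be recognized by finite automata.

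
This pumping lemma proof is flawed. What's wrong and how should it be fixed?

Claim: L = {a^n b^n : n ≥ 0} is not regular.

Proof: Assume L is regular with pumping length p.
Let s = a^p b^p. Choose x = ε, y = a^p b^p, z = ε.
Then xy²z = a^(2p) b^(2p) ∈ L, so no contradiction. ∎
Error: The decomposition violates |xy| ≤ p. With y = a^p b^p, |xy| = |y| = 2p > p. (The proof also miscomputes xy²z, which would be a^p b^p a^p b^p rather than a^(2p) b^(2p), and it wrongly treats one harmless decomposition as settling the matter — the prover does not get to choose the decomposition.)

Correction: The pumping lemma requires |xy| ≤ p, and the argument must handle every decomposition satisfying |xy| ≤ p, |y| ≥ 1. Since s starts with p a's, any such y consists only of a's, say y = a^k with k ≥ 1. Then xy²z = a^(p+k) b^p has unequal numbers of a's and b's, so xy²z ∉ L — the required contradiction.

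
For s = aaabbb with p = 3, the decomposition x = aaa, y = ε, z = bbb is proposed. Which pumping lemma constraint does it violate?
Violated: |y| > 0

The decomposition x = aaa, y = ε, z = bbb for s = aaabbb with p = 3
violates the constraint: |y| > 0

|y| = 0, but the pumping lemma requires |y| > 0 (y must be non-empty).

Pumping lemma constraints:
1. xyz = s (decomposition is valid)
2. |xy| ≤ p
3. |y| > 0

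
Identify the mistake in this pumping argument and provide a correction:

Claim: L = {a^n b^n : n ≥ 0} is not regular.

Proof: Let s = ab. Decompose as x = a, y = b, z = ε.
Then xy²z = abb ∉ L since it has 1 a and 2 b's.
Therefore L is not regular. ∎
Error: The string s = ab might be shorter than the pumping length p.

Correction: Choose s = a^p b^p to ensure |s| ≥ p. Also, the decomposition is wrong: with |xy| ≤ p, y cannot include b's when s starts with p a's.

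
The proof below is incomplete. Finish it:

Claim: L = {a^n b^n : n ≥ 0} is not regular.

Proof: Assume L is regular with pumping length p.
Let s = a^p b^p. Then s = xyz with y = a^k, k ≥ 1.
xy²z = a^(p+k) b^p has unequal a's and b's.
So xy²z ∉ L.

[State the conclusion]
This contradicts the pumping lemma for regular languages,
which guarantees xy^i z ∈ L for all i ≥ 0.

Since our assumption that L is regular leads to a contradiction,
we conclude that L = {a^n b^n : n ≥ 0} is NOT regular. ∎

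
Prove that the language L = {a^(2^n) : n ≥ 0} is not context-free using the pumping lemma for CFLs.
Assume for contradiction that L is context-free, and let p ≥ 1 be the pumping length given by the pumping lemma for CFLs.
Choose s = a^(2^p). Then s ∈ L and |s| = 2^p ≥ p.
By the CFL pumping lemma, s = uvxyz for some u, v, x, y, z with |vxy| ≤ p, |vy| ≥ 1, and uv^i xy^i z ∈ L for every i ≥ 0.
All symbols are a's, so only lengths matter: let k = |vy|, with 1 ≤ k ≤ |vxy| ≤ p < 2^p.

Take i = 2: |uv²xy²z| = 2^p + k, and 2^p < 2^p + k < 2^p + 2^p = 2^(p+1).
So the length lies strictly between consecutive powers of two and is not a power of 2; uv²xy²z ∉ L.

This contradicts the CFL pumping lemma, which requires uv^i xy^i z ∈ L for all i ≥ 0.
Hence L = {a^(2^n) : n ≥ 0} is not context-free. ∎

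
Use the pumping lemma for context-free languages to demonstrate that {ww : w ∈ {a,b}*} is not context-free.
Assume for contradiction that L is context-free, and let p ≥ 1 be the pumping length given by the pumping lemma for CFLs.
Choose s = a^p b^p a^p b^p. Then s ∈ L (take w = a^p b^p) and |s| = 4p ≥ p.
By the CFL pumping lemma, s = uvxyz for some u, v, x, y, z with |vxy| ≤ p, |vy| ≥ 1, and uv^i xy^i z ∈ L for every i ≥ 0.

Write s as four blocks A₁ B₁ A₂ B₂ with A₁ = A₂ = a^p and B₁ = B₂ = b^p. Since |vxy| ≤ p, the window vxy lies inside at most two adjacent blocks. Take i = 0 and let t = uxz, so |t| = 4p − |vy| with 1 ≤ |vy| ≤ p. If |t| is odd, t ∉ L immediately, so assume |vy| is even (hence |vy| ≥ 2) and |t|/2 = 2p − |vy|/2, which satisfies p ≤ |t|/2 ≤ 2p − 1.

Case 1 (vxy inside A₁B₁): t = a^(p−j) b^(p−l) a^p b^p with j + l = |vy|. The second half of t has length < 2p, so it is a suffix of the trailing a^p b^p and ends in b; the first half is a^(p−j) b^(p−l) a^((j+l)/2), which ends in a because (j+l)/2 ≥ 1. The halves differ, so t ∉ L.

Case 2 (vxy inside B₁A₂, straddling the middle): t = a^p b^(p−j) a^(p−l) b^p with j + l = |vy|. If t = ww, then w is a prefix of t of length ≥ p, so w begins with a^p; and w is a suffix of t of length ≥ p, so w ends with b^p. That forces |w| ≥ 2p, contradicting |w| = |t|/2 ≤ 2p − 1. So t ∉ L.

Case 3 (vxy inside A₂B₂): t = a^p b^p a^(p−j) b^(p−l) with j + l = |vy|. The first half of t is a prefix of a^p b^p, so it begins with a; the second half is b^((j+l)/2) a^(p−j) b^(p−l), which begins with b. The halves differ, so t ∉ L.

In every case uv⁰xy⁰z = uxz ∉ L.

This contradicts the CFL pumping lemma, which requires uv^i xy^i z ∈ L for all i ≥ 0.
Hence L = {ww : w ∈ {a,b}*} is not context-free. ∎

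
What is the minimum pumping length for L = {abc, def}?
p = 4

For a finite language L, the pumping lemma holds vacuously if p > max|s| for s ∈ L.

The longest string in L = {abc, def} has length 3.
If p = 4, then no string s ∈ L has |s| ≥ p, so the condition is vacuously true.

The minimum pumping length is p = 4.

Why no smaller p works: for any p ≤ 3, the longest string s ∈ L has |s| = 3 ≥ p, so it would
have to be pumpable; but pumping up (i = 2, 3, ...) produces ever longer strings, which cannot all lie in the
finite language L. So the pumping property fails for every p ≤ 3.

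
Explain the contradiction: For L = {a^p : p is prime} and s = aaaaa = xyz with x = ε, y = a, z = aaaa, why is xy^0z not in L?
xy⁰z = aaaa ∉ L

Pumping with i = 0 replaces y = a by y⁰ = ε:
- Original: s = xyz = aaaaa; aaaaa has length 5, which is prime, so it is in L
- Pumped: xy⁰z = ε · ε · aaaa = aaaa
- aaaa has length 4 = 2 × 2, which is not prime, so it is not in L

The pumping lemma would require xy⁰z ∈ L, so this decomposition yields a contradiction.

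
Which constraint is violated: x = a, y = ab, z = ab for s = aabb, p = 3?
Violated: xyz = s

The decomposition x = a, y = ab, z = ab for s = aabb with p = 3
violates the constraint: xyz = s

xyz = 'a' + 'ab' + 'ab' = 'aabab' ≠ 'aabb' = s. The decomposition doesn't reconstruct s.

Pumping lemma constraints:
1. xyz = s (decomposition is valid)
2. |xy| ≤ p
3. |y| > 0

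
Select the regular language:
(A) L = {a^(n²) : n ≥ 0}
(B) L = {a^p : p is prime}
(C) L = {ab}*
(C) {ab}*

(C) L = {ab}* is regular.

This can be recognized by a finite automaton (DFA/NFA).
Regular expressions like {ab}* define regular languages.

The other choices are not regular:
- {a^(n²) : n ≥ 0}: After pumping, length is no longer a perfect square
- {a^p : p is prime}: After pumping, the length becomes composite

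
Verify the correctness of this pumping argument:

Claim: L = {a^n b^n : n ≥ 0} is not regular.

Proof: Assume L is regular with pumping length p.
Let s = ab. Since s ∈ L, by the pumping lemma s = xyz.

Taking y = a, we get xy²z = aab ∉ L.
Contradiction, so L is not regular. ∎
The proof is INCORRECT.

Error: The string s = ab may be shorter than p.
The pumping lemma only applies to strings with |s| ≥ p, and p is not under our control.
We must choose s in terms of p, e.g. s = a^p b^p, to ensure |s| ≥ p.
(The proof also fixes one particular y; a valid argument must handle every decomposition with |xy| ≤ p and |y| ≥ 1 — for s = a^p b^p this forces y = a^k, and then xy²z = a^(p+k) b^p ∉ L.)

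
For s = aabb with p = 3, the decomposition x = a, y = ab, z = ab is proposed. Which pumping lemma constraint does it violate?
Violated: xyz = s

The decomposition x = a, y = ab, z = ab for s = aabb with p = 3
violates the constraint: xyz = s

xyz = 'a' + 'ab' + 'ab' = 'aabab' ≠ 'aabb' = s. The decomposition doesn't reconstruct s.

Pumping lemma constraints:
1. xyz = s (decomposition is valid)
2. |xy| ≤ p
3. |y| > 0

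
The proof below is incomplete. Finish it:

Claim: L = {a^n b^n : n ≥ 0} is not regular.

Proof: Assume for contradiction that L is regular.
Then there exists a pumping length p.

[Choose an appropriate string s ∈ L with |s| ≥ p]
s = a^p b^p

This string is in L (has equal a's and b's) and has length 2p ≥ p.
Any decomposition xyz with |xy| ≤ p means y consists only of a's,
so pumping will unbalance the counts.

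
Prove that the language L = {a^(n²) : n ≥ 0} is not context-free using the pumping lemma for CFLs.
Assume for contradiction that L is context-free, and let p ≥ 1 be the pumping length given by the pumping lemma for CFLs.
Choose s = a^(p²). Then s ∈ L and |s| = p² ≥ p.
By the CFL pumping lemma, s = uvxyz for some u, v, x, y, z with |vxy| ≤ p, |vy| ≥ 1, and uv^i xy^i z ∈ L for every i ≥ 0.
All symbols are a's, so only lengths matter: let k = |vy|, with 1 ≤ k ≤ |vxy| ≤ p.

Take i = 2: |uv²xy²z| = p² + k, and p² < p² + k ≤ p² + p < (p + 1)².
So the length lies strictly between consecutive squares and is not a perfect square; uv²xy²z ∉ L.

This contradicts the CFL pumping lemma, which requires uv^i xy^i z ∈ L for all i ≥ 0.
Hence L = {a^(n²) : n ≥ 0} is not context-free. ∎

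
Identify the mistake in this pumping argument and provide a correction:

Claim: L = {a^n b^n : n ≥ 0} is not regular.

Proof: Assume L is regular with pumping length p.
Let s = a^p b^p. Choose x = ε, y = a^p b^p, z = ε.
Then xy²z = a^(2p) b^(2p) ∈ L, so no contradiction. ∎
Error: The decomposition violates |xy| ≤ p. With y = a^p b^p, |xy| = |y| = 2p > p. (The proof also miscomputes xy²z, which would be a^p b^p a^p b^p rather than a^(2p) b^(2p), and it wrongly treats one harmless decomposition as settling the matter — the prover does not get to choose the decomposition.)

Correction: The pumping lemma requires |xy| ≤ p, and the argument must handle every decomposition satisfying |xy| ≤ p, |y| ≥ 1. Since s starts with p a's, any such y consists only of a's, say y = a^k with k ≥ 1. Then xy²z = a^(p+k) b^p has unequal numbers of a's and b's, so xy²z ∉ L — the required contradiction.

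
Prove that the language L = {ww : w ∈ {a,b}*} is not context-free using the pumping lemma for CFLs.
Assume for contradiction that L is context-free, and let p ≥ 1 be the pumping length given by the pumping lemma for CFLs.
Choose s = a^p b^p a^p b^p. Then s ∈ L (take w = a^p b^p) and |s| = 4p ≥ p.
By the CFL pumping lemma, s = uvxyz for some u, v, x, y, z with |vxy| ≤ p, |vy| ≥ 1, and uv^i xy^i z ∈ L for every i ≥ 0.

Write s as four blocks A₁ B₁ A₂ B₂ with A₁ = A₂ = a^p and B₁ = B₂ = b^p. Since |vxy| ≤ p, the window vxy lies inside at most two adjacent blocks. Take i = 0 and let t = uxz, so |t| = 4p − |vy| with 1 ≤ |vy| ≤ p. If |t| is odd, t ∉ L immediately, so assume |vy| is even (hence |vy| ≥ 2) and |t|/2 = 2p − |vy|/2, which satisfies p ≤ |t|/2 ≤ 2p − 1.

Case 1 (vxy inside A₁B₁): t = a^(p−j) b^(p−l) a^p b^p with j + l = |vy|. The second half of t has length < 2p, so it is a suffix of the trailing a^p b^p and ends in b; the first half is a^(p−j) b^(p−l) a^((j+l)/2), which ends in a because (j+l)/2 ≥ 1. The halves differ, so t ∉ L.

Case 2 (vxy inside B₁A₂, straddling the middle): t = a^p b^(p−j) a^(p−l) b^p with j + l = |vy|. If t = ww, then w is a prefix of t of length ≥ p, so w begins with a^p; and w is a suffix of t of length ≥ p, so w ends with b^p. That forces |w| ≥ 2p, contradicting |w| = |t|/2 ≤ 2p − 1. So t ∉ L.

Case 3 (vxy inside A₂B₂): t = a^p b^p a^(p−j) b^(p−l) with j + l = |vy|. The first half of t is a prefix of a^p b^p, so it begins with a; the second half is b^((j+l)/2) a^(p−j) b^(p−l), which begins with b. The halves differ, so t ∉ L.

In every case uv⁰xy⁰z = uxz ∉ L.

This contradicts the CFL pumping lemma, which requires uv^i xy^i z ∈ L for all i ≥ 0.
Hence L = {ww : w ∈ {a,b}*} is not context-free. ∎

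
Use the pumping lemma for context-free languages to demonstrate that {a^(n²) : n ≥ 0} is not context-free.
Assume for contradiction that L is context-free, and let p ≥ 1 be the pumping length given by the pumping lemma for CFLs.
Choose s = a^(p²). Then s ∈ L and |s| = p² ≥ p.
By the CFL pumping lemma, s = uvxyz for some u, v, x, y, z with |vxy| ≤ p, |vy| ≥ 1, and uv^i xy^i z ∈ L for every i ≥ 0.
All symbols are a's, so only lengths matter: let k = |vy|, with 1 ≤ k ≤ |vxy| ≤ p.

Take i = 2: |uv²xy²z| = p² + k, and p² < p² + k ≤ p² + p < (p + 1)².
So the length lies strictly between consecutive squares and is not a perfect square; uv²xy²z ∉ L.

This contradicts the CFL pumping lemma, which requires uv^i xy^i z ∈ L for all i ≥ 0.
Hence L = {a^(n²) : n ≥ 0} is not context-free. ∎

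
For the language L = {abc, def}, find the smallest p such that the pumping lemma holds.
p = 4

For a finite language L, the pumping lemma holds vacuously if p > max|s| for s ∈ L.

The longest string in L = {abc, def} has length 3.
If p = 4, then no string s ∈ L has |s| ≥ p, so the condition is vacuously true.

The minimum pumping length is p = 4.

Why no smaller p works: for any p ≤ 3, the longest string s ∈ L has |s| = 3 ≥ p, so it would
have to be pumpable; but pumping up (i = 2, 3, ...) produces ever longer strings, which cannot all lie in the
finite language L. So the pumping property fails for every p ≤ 3.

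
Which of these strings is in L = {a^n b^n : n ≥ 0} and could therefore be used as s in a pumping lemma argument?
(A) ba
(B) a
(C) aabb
(C) aabb

The pumping lemma is applied to a string s that lies in L, so first check membership of each option:
- (A) ba has an a after a b, so it is not of the form a^n b^n and is not in L ✗
- (B) a has 1 a's and 0 b's; 1 ≠ 0, so it is not in L ✗
- (C) aabb = a^2 b^2 has equal counts (2 = 2), so it is in L ✓

Only (C) aabb is in L, so it is the only candidate that could play the role of s.
(In a complete proof one picks s in terms of the pumping length p so that |s| ≥ p is guaranteed; a fixed string like aabb illustrates the shape of such an s.)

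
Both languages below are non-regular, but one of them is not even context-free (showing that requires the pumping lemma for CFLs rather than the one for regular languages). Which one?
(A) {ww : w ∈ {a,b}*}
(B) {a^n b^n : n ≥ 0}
(A) {ww : w ∈ {a,b}*}

(A) {ww : w ∈ {a,b}*} requires the CFL pumping lemma.

- {a^n b^n : n ≥ 0} is context-free (but not regular)
  • Can be shown non-regular with the regular pumping lemma
  • After pumping, the number of a's and b's become unequal

- {ww : w ∈ {a,b}*} is NOT context-free
  • Requires the CFL pumping lemma to prove
  • Cannot verify equality of two arbitrary substrings

The CFL pumping lemma is "stronger" in that it can prove non-membership
in the larger class of context-free languages.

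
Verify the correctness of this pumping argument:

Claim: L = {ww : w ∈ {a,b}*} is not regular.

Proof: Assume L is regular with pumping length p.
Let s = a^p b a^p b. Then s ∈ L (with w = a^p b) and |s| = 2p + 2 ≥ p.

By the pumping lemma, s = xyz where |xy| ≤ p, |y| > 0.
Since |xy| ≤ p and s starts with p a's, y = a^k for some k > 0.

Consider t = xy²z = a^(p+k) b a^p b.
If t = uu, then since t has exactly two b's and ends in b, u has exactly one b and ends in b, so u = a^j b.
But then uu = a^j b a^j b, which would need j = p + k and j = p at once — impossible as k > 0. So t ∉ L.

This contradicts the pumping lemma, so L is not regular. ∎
The proof is correct.

This proof is valid because:
1. s = a^p b a^p b is in L and is chosen in terms of p, so |s| ≥ p holds for every p
2. The decomposition analysis is correct: |xy| ≤ p forces y to lie inside the leading a's
3. The contradiction is valid: the argument shows a^(p+k) b a^p b cannot be split into two equal halves
4. The conclusion follows logically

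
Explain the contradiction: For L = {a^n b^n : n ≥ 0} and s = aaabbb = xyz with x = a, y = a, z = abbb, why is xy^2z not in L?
xy²z = aaaabbb ∉ L

Pumping with i = 2 replaces y = a by y² = aa:
- Original: s = xyz = aaabbb; aaabbb = a^3 b^3 has equal counts (3 = 3), so it is in L
- Pumped: xy²z = a · aa · abbb = aaaabbb
- aaaabbb has 4 a's and 3 b's; 4 ≠ 3, so it is not in L

The pumping lemma would require xy²z ∈ L, so this decomposition yields a contradiction.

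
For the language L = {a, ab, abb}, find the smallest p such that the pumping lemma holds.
p = 4

For a finite language L, the pumping lemma holds vacuously if p > max|s| for s ∈ L.

The longest string in L = {a, ab, abb} has length 3.
If p = 4, then no string s ∈ L has |s| ≥ p, so the condition is vacuously true.

The minimum pumping length is p = 4.

Why no smaller p works: for any p ≤ 3, the longest string s ∈ L has |s| = 3 ≥ p, so it would
have to be pumpable; but pumping up (i = 2, 3, ...) produces ever longer strings, which cannot all lie in the
finite language L. So the pumping property fails for every p ≤ 3.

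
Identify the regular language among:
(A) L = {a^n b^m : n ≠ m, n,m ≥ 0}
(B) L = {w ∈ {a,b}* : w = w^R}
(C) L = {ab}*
(C) {ab}*

(C) L = {ab}* is regular.

This can be recognized by a finite automaton (DFA/NFA).
Regular expressions like {ab}* define regular languages.

The other choices are not regular:
- {w ∈ {a,b}* : w = w^R}: After pumping, the string is no longer symmetric
- {a^n b^m : n ≠ m, n,m ≥ 0}: After pumping a's, we can make n = m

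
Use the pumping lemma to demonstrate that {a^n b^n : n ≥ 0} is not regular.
Assume for contradiction that L is regular, and let p ≥ 1 be the pumping length given by the pumping lemma.
Choose s = a^p b^p. Then s ∈ L and |s| = 2p ≥ p.
By the pumping lemma, s = xyz for some x, y, z with |xy| ≤ p, |y| ≥ 1, and xy^i z ∈ L for every i ≥ 0.
Since |xy| ≤ p and the first p symbols of s are all a's, we must have y = a^k for some k with 1 ≤ k ≤ p.

Take i = 0: xy⁰z = a^(p − k) b^p.
This string has p − k a's but p b's, and p − k < p because k ≥ 1. So xy⁰z ∉ L.

This contradicts the pumping lemma, which requires xy^i z ∈ L for all i ≥ 0.
Hence L = {a^n b^n : n ≥ 0} is not regular. ∎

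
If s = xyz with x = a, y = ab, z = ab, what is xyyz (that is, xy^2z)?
aababab

Given x = 'a', y = 'ab', z = 'ab' and i = 2:

xy^2z = x + y·y·...·y (2 times) + z
       = 'a' + 'ab'^2 + 'ab'
       = 'a' + 'abab' + 'ab'
       = 'aababab'

The pumped string is 'aababab' with length 7.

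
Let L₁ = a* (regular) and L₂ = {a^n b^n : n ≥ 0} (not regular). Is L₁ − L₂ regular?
Yes — L₁ − L₂ is regular.

The only string of a* that lies in {a^n b^n} is ε, so L₁ − L₂ = a* − {ε} = a⁺ = aa*, which is regular.

Note that the bare facts "L₁ regular, L₂ non-regular" do not settle the question by themselves: the closure of regular languages under ∪, ∩, complement and difference applies only when BOTH operands are regular. With a non-regular operand the result can come out regular or non-regular depending on the specific languages, so one has to work out L₁ − L₂ for this particular pair, as above.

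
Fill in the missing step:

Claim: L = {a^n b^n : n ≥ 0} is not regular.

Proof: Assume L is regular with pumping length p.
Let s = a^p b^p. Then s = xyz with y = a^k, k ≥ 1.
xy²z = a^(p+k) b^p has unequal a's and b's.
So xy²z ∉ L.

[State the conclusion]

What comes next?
This contradicts the pumping lemma for regular languages,
which guarantees xy^i z ∈ L for all i ≥ 0.

Since our assumption that L is regular leads to a contradiction,
we conclude that L = {a^n b^n : n ≥ 0} is NOT regular. ∎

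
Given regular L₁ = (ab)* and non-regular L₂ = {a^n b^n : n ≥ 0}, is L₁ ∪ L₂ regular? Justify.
No — L₁ ∪ L₂ is not regular.

Let U = (ab)* ∪ {a^n b^n}. If U were regular, then U ∩ aa*bb* would be regular (closure under intersection with a regular language). But (ab)* ∩ aa*bb* = {ab} and {a^n b^n} ∩ aa*bb* = {a^n b^n : n ≥ 1}, so U ∩ aa*bb* = {a^n b^n : n ≥ 1}, which is not regular. Hence U is not regular.

Note that the bare facts "L₁ regular, L₂ non-regular" do not settle the question by themselves: the closure of regular languages under ∪, ∩, complement and difference applies only when BOTH operands are regular. With a non-regular operand the result can come out regular or non-regular depending on the specific languages, so one has to work out L₁ ∪ L₂ for this particular pair, as above.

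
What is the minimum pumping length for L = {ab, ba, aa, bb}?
p = 3

For a finite language L, the pumping lemma holds vacuously if p > max|s| for s ∈ L.

The longest string in L = {ab, ba, aa, bb} has length 2.
If p = 3, then no string s ∈ L has |s| ≥ p, so the condition is vacuously true.

The minimum pumping length is p = 3.

Why no smaller p works: for any p ≤ 2, the longest string s ∈ L has |s| = 2 ≥ p, so it would
have to be pumpable; but pumping up (i = 2, 3, ...) produces ever longer strings, which cannot all lie in the
finite language L. So the pumping property fails for every p ≤ 2.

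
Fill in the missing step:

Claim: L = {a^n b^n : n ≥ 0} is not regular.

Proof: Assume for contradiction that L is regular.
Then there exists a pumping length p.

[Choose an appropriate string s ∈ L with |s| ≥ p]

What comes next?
s = a^p b^p

This string is in L (has equal a's and b's) and has length 2p ≥ p.
Any decomposition xyz with |xy| ≤ p means y consists only of a's,
so pumping will unbalance the counts.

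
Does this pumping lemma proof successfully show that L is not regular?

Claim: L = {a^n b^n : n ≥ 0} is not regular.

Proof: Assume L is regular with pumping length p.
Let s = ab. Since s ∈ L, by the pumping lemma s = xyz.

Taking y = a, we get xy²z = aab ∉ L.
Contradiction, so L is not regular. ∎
The proof is INCORRECT.

Error: The string s = ab may be shorter than p.
The pumping lemma only applies to strings with |s| ≥ p, and p is not under our control.
We must choose s in terms of p, e.g. s = a^p b^p, to ensure |s| ≥ p.
(The proof also fixes one particular y; a valid argument must handle every decomposition with |xy| ≤ p and |y| ≥ 1 — for s = a^p b^p this forces y = a^k, and then xy²z = a^(p+k) b^p ∉ L.)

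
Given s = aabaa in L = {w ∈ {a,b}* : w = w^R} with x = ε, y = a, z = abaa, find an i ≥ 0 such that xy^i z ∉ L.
i = 2

xy²z = ε · aa · abaa = aaabaa; aaabaa reversed is aabaaa ≠ aaabaa, so it is not a palindrome and is not in L.
(Other choices also work, e.g. i = 0, 3; only i = 1 is guaranteed to stay in L since xy¹z = s.)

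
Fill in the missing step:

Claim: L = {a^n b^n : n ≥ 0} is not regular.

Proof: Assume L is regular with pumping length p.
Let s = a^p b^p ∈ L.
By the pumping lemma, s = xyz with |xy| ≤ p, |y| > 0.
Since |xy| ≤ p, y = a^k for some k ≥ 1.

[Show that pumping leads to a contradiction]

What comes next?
Consider xy²z = a^(p+k) b^p.

Since k ≥ 1, we have p + k > p.
So xy²z has more a's than b's: (p+k) a's vs p b's.
This means xy²z ∉ L because a^n b^n requires equal counts.

This contradicts the pumping lemma which states xy²z ∈ L.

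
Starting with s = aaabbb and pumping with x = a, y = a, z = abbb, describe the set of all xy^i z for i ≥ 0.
{xy^i z : i ≥ 0} = {a^(2+i) b^3 : i ≥ 0} = {aabbb, aaabbb, aaaabbb, ...}

With x = a, y = a, z = abbb: Starting with aaabbb and pumping the second 'a', we get strings with 2+i a's followed by 3 b's for i = 0, 1, 2, ...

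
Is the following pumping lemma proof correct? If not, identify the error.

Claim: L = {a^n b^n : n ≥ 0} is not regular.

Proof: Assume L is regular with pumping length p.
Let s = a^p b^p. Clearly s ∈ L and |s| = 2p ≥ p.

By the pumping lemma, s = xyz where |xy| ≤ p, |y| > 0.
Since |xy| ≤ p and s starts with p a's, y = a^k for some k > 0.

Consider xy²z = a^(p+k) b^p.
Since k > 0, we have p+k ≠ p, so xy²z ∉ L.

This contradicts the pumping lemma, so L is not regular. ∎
The proof is correct.

This proof is valid because:
1. The string s = a^p b^p is correctly in L
2. The decomposition analysis is correct: y must consist only of a's
3. The contradiction is valid: pumping increases a's but not b's
4. The conclusion follows logically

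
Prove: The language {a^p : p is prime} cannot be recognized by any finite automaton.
Assume for contradiction that L is regular, and let p ≥ 1 be the pumping length given by the pumping lemma.
Choose a prime q with q ≥ p (one exists because there are infinitely many primes) and let s = a^q. Then s ∈ L and |s| = q ≥ p.
By the pumping lemma, s = xyz for some x, y, z with |xy| ≤ p, |y| ≥ 1, and xy^i z ∈ L for every i ≥ 0.
Here y = a^k for some k with 1 ≤ k ≤ p, and xy^i z = a^(q + (i − 1)k) for every i ≥ 0.

Take i = q + 1: |xy^(q+1) z| = q + qk = q(k + 1).
Both factors satisfy q ≥ 2 and k + 1 ≥ 2, so q(k + 1) is composite, and xy^(q+1) z ∉ L.

This contradicts the pumping lemma, which requires xy^i z ∈ L for all i ≥ 0.
Hence L = {a^p : p is prime} is not regular. ∎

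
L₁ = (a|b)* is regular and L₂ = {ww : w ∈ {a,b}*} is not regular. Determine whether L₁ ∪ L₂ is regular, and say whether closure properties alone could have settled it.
Yes — L₁ ∪ L₂ is regular.

{ww} ⊆ (a|b)*, so L₁ ∪ L₂ = (a|b)*, which is regular.

Note that the bare facts "L₁ regular, L₂ non-regular" do not settle the question by themselves: the closure of regular languages under ∪, ∩, complement and difference applies only when BOTH operands are regular. With a non-regular operand the result can come out regular or non-regular depending on the specific languages, so one has to work out L₁ ∪ L₂ for this particular pair, as above.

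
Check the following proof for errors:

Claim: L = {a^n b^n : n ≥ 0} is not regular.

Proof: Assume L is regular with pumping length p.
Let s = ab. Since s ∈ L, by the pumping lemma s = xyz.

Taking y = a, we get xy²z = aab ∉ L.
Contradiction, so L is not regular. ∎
The proof is INCORRECT.

Error: The string s = ab may be shorter than p.
The pumping lemma only applies to strings with |s| ≥ p, and p is not under our control.
We must choose s in terms of p, e.g. s = a^p b^p, to ensure |s| ≥ p.
(The proof also fixes one particular y; a valid argument must handle every decomposition with |xy| ≤ p and |y| ≥ 1 — for s = a^p b^p this forces y = a^k, and then xy²z = a^(p+k) b^p ∉ L.)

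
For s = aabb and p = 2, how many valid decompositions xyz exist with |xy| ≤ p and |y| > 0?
3

For s = 'aabb' with pumping length p = 2:

Constraints: |xy| ≤ 2, |y| > 0

Valid decompositions (|xy| ≤ p, |y| ≥ 1):
  • x='', y='a', z='abb'
  • x='a', y='a', z='bb'
  • x='', y='aa', z='bb'

Total count: 3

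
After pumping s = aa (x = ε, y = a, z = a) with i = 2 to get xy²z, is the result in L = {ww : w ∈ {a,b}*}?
No

xy²z = ε · aa · a = aaa.
aaa has odd length 3, so it cannot be written as ww and is not in L.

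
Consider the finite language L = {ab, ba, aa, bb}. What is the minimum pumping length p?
p = 3

For a finite language L, the pumping lemma holds vacuously if p > max|s| for s ∈ L.

The longest string in L = {ab, ba, aa, bb} has length 2.
If p = 3, then no string s ∈ L has |s| ≥ p, so the condition is vacuously true.

The minimum pumping length is p = 3.

Why no smaller p works: for any p ≤ 2, the longest string s ∈ L has |s| = 2 ≥ p, so it would
have to be pumpable; but pumping up (i = 2, 3, ...) produces ever longer strings, which cannot all lie in the
finite language L. So the pumping property fails for every p ≤ 2.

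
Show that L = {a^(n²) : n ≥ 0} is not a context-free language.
Assume for contradiction that L is context-free, and let p ≥ 1 be the pumping length given by the pumping lemma for CFLs.
Choose s = a^(p²). Then s ∈ L and |s| = p² ≥ p.
By the CFL pumping lemma, s = uvxyz for some u, v, x, y, z with |vxy| ≤ p, |vy| ≥ 1, and uv^i xy^i z ∈ L for every i ≥ 0.
All symbols are a's, so only lengths matter: let k = |vy|, with 1 ≤ k ≤ |vxy| ≤ p.

Take i = 2: |uv²xy²z| = p² + k, and p² < p² + k ≤ p² + p < (p + 1)².
So the length lies strictly between consecutive squares and is not a perfect square; uv²xy²z ∉ L.

This contradicts the CFL pumping lemma, which requires uv^i xy^i z ∈ L for all i ≥ 0.
Hence L = {a^(n²) : n ≥ 0} is not context-free. ∎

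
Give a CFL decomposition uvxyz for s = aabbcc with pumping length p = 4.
u='a', v='a', x='bb', y='c', z='c'

For s = aabbcc with pumping length p = 4:

One valid decomposition:
- u = 'a'
- v = 'a'
- x = 'bb'
- y = 'c'
- z = 'c'

Verification:
- uvxyz = 'a' + 'a' + 'bb' + 'c' + 'c' = aabbcc ✓
- |vxy| = |'abbc'| = 4 ≤ 4 ✓
- |vy| = |'ac'| = 2 > 0 ✓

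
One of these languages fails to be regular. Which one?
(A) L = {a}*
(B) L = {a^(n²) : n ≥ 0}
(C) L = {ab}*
(B) {a^(n²) : n ≥ 0}

(B) L = {a^(n²) : n ≥ 0} is NOT regular.

The pumping lemma can be used to prove this:
After pumping, length is no longer a perfect square

The other languages are regular because they can be recognized by finite automata.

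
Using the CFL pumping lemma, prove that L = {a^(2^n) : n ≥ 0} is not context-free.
Assume for contradiction that L is context-free, and let p ≥ 1 be the pumping length given by the pumping lemma for CFLs.
Choose s = a^(2^p). Then s ∈ L and |s| = 2^p ≥ p.
By the CFL pumping lemma, s = uvxyz for some u, v, x, y, z with |vxy| ≤ p, |vy| ≥ 1, and uv^i xy^i z ∈ L for every i ≥ 0.
All symbols are a's, so only lengths matter: let k = |vy|, with 1 ≤ k ≤ |vxy| ≤ p < 2^p.

Take i = 2: |uv²xy²z| = 2^p + k, and 2^p < 2^p + k < 2^p + 2^p = 2^(p+1).
So the length lies strictly between consecutive powers of two and is not a power of 2; uv²xy²z ∉ L.

This contradicts the CFL pumping lemma, which requires uv^i xy^i z ∈ L for all i ≥ 0.
Hence L = {a^(2^n) : n ≥ 0} is not context-free. ∎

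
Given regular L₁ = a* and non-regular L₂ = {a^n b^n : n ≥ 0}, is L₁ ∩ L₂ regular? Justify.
Yes — L₁ ∩ L₂ is regular.

A string of a* contains no b's, and the only string of {a^n b^n} with no b's is ε (n = 0). So L₁ ∩ L₂ = {ε}, a finite language, which is regular.

Note that the bare facts "L₁ regular, L₂ non-regular" do not settle the question by themselves: the closure of regular languages under ∪, ∩, complement and difference applies only when BOTH operands are regular. With a non-regular operand the result can come out regular or non-regular depending on the specific languages, so one has to work out L₁ ∩ L₂ for this particular pair, as above.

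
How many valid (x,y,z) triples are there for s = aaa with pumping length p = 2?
3

For s = 'aaa' with pumping length p = 2:

Constraints: |xy| ≤ 2, |y| > 0

Valid decompositions (|xy| ≤ p, |y| ≥ 1):
  • x='', y='a', z='aa'
  • x='a', y='a', z='a'
  • x='', y='aa', z='a'

Total count: 3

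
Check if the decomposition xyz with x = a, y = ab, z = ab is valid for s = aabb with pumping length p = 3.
Violated: xyz = s

The decomposition x = a, y = ab, z = ab for s = aabb with p = 3
violates the constraint: xyz = s

xyz = 'a' + 'ab' + 'ab' = 'aabab' ≠ 'aabb' = s. The decomposition doesn't reconstruct s.

Pumping lemma constraints:
1. xyz = s (decomposition is valid)
2. |xy| ≤ p
3. |y| > 0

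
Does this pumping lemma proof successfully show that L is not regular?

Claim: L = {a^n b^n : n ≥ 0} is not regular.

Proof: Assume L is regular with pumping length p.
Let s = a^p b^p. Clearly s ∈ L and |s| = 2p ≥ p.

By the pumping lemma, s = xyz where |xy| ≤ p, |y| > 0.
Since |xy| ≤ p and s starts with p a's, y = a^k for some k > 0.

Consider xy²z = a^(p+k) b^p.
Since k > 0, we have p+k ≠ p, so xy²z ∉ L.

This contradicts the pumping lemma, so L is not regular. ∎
The proof is correct.

This proof is valid because:
1. The string s = a^p b^p is correctly in L
2. The decomposition analysis is correct: y must consist only of a's
3. The contradiction is valid: pumping increases a's but not b's
4. The conclusion follows logically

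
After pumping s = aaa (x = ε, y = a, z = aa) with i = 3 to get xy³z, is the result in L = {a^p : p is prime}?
Yes

xy³z = ε · aaa · aa = aaaaa.
aaaaa has length 5, which is prime, so it is in L.
(A single pumped string landing in L is not a contradiction by itself; a non-regularity proof needs some i for which xy^i z ∉ L, for every admissible decomposition.)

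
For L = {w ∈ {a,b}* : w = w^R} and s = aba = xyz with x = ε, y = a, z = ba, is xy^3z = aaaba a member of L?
No

xy³z = ε · aaa · ba = aaaba.
aaaba reversed is abaaa ≠ aaaba, so it is not a palindrome and is not in L.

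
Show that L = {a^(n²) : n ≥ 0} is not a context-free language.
Assume for contradiction that L is context-free, and let p ≥ 1 be the pumping length given by the pumping lemma for CFLs.
Choose s = a^(p²). Then s ∈ L and |s| = p² ≥ p.
By the CFL pumping lemma, s = uvxyz for some u, v, x, y, z with |vxy| ≤ p, |vy| ≥ 1, and uv^i xy^i z ∈ L for every i ≥ 0.
All symbols are a's, so only lengths matter: let k = |vy|, with 1 ≤ k ≤ |vxy| ≤ p.

Take i = 2: |uv²xy²z| = p² + k, and p² < p² + k ≤ p² + p < (p + 1)².
So the length lies strictly between consecutive squares and is not a perfect square; uv²xy²z ∉ L.

This contradicts the CFL pumping lemma, which requires uv^i xy^i z ∈ L for all i ≥ 0.
Hence L = {a^(n²) : n ≥ 0} is not context-free. ∎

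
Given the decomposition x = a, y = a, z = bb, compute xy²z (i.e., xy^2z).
aaabb

Given x = 'a', y = 'a', z = 'bb' and i = 2:

xy^2z = x + y·y·...·y (2 times) + z
       = 'a' + 'a'^2 + 'bb'
       = 'a' + 'aa' + 'bb'
       = 'aaabb'

The pumped string is 'aaabb' with length 5.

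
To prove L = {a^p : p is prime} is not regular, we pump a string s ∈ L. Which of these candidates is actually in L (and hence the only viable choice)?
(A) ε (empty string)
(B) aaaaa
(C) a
(B) aaaaa

The pumping lemma is applied to a string s that lies in L, so first check membership of each option:
- (A) ε has length 0, which is not prime, so it is not in L ✗
- (B) aaaaa has length 5, which is prime, so it is in L ✓
- (C) a has length 1, which is not prime, so it is not in L ✗

Only (B) aaaaa is in L, so it is the only candidate that could play the role of s.
(In a complete proof one picks s in terms of the pumping length p so that |s| ≥ p is guaranteed; a fixed string like aaaaa illustrates the shape of such an s.)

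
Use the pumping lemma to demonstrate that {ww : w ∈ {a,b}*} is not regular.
Assume for contradiction that L is regular, and let p ≥ 1 be the pumping length given by the pumping lemma.
Choose s = a^p b a^p b. Then s ∈ L (take w = a^p b) and |s| = 2p + 2 ≥ p.
By the pumping lemma, s = xyz for some x, y, z with |xy| ≤ p, |y| ≥ 1, and xy^i z ∈ L for every i ≥ 0.
Since |xy| ≤ p and the first p symbols of s are all a's, y = a^k for some k with 1 ≤ k ≤ p.

Take i = 2: t = xy²z = a^(p + k) b a^p b.
Suppose t = uu for some string u. The string t contains exactly two b's and ends in b, so u contains exactly one b and ends in b; hence u = a^j b for some j, and uu = a^j b a^j b. Comparing with t = a^(p + k) b a^p b forces j = p + k (first block) and j = p (second block), which is impossible since k ≥ 1. So t ∉ L.

This contradicts the pumping lemma, which requires xy^i z ∈ L for all i ≥ 0.
Hence L = {ww : w ∈ {a,b}*} is not regular. ∎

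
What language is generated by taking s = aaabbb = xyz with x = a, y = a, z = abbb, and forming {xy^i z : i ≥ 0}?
{xy^i z : i ≥ 0} = {a^(2+i) b^3 : i ≥ 0} = {aabbb, aaabbb, aaaabbb, ...}

With x = a, y = a, z = abbb: Starting with aaabbb and pumping the second 'a', we get strings with 2+i a's followed by 3 b's for i = 0, 1, 2, ...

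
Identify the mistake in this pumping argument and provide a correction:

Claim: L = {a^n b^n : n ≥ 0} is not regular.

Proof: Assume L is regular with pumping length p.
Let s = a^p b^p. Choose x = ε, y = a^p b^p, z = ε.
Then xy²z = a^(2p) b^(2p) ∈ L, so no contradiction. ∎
Error: The decomposition violates |xy| ≤ p. With y = a^p b^p, |xy| = |y| = 2p > p. (The proof also miscomputes xy²z, which would be a^p b^p a^p b^p rather than a^(2p) b^(2p), and it wrongly treats one harmless decomposition as settling the matter — the prover does not get to choose the decomposition.)

Correction: The pumping lemma requires |xy| ≤ p, and the argument must handle every decomposition satisfying |xy| ≤ p, |y| ≥ 1. Since s starts with p a's, any such y consists only of a's, say y = a^k with k ≥ 1. Then xy²z = a^(p+k) b^p has unequal numbers of a's and b's, so xy²z ∉ L — the required contradiction.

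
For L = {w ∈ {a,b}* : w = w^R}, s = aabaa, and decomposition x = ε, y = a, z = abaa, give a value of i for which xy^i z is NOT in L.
i = 2

xy²z = ε · aa · abaa = aaabaa; aaabaa reversed is aabaaa ≠ aaabaa, so it is not a palindrome and is not in L.
(Other choices also work, e.g. i = 0, 3; only i = 1 is guaranteed to stay in L since xy¹z = s.)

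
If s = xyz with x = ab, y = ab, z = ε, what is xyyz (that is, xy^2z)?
ababab

Given x = 'ab', y = 'ab', z = '' and i = 2:

xy^2z = x + y·y·...·y (2 times) + z
       = 'ab' + 'ab'^2 + ''
       = 'ab' + 'abab' + ''
       = 'ababab'

The pumped string is 'ababab' with length 6.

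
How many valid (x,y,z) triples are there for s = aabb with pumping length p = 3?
6

For s = 'aabb' with pumping length p = 3:

Constraints: |xy| ≤ 3, |y| > 0

Valid decompositions (|xy| ≤ p, |y| ≥ 1):
  • x='', y='a', z='abb'
  • x='a', y='a', z='bb'
  • x='', y='aa', z='bb'
  • x='aa', y='b', z='b'
  • x='a', y='ab', z='b'
  • x='', y='aab', z='b'

Total count: 6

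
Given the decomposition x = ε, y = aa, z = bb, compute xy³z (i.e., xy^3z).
aaaaaabb

Given x = '', y = 'aa', z = 'bb' and i = 3:

xy^3z = x + y·y·...·y (3 times) + z
       = '' + 'aa'^3 + 'bb'
       = '' + 'aaaaaa' + 'bb'
       = 'aaaaaabb'

The pumped string is 'aaaaaabb' with length 8.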